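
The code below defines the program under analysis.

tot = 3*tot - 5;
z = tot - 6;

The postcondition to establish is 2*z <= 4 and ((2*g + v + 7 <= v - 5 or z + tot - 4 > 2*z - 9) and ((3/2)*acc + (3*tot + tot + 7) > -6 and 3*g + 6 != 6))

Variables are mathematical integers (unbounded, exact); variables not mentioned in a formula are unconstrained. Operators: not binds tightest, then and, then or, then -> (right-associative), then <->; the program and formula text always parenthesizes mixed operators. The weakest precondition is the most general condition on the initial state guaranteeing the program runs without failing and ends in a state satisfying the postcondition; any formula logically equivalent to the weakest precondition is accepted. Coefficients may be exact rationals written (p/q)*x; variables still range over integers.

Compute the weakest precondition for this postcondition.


Working backward. After the program, the postcondition 2*z <= 4 and ((2*g + v + 7 <= v - 5 or z + tot - 4 > 2*z - 9) and ((3/2)*acc + (3*tot + tot + 7) > -6 and 3*g + 6 != 6)) must hold; in canonical form it is 2*z <= 4 and (2*g <= -12 or tot > z - 5) and (3/2)*acc + 4*tot > -13 and 3*g != 0.
Before z := tot - 6: 2*tot <= 16 and (3/2)*acc + 4*tot > -13 and 3*g != 0
Before tot := 3*tot - 5: 6*tot <= 26 and (3/2)*acc + 12*tot > 7 and 3*g != 0
Answer: WP = 6*tot <= 26 and (3/2)*acc + 12*tot > 7 and 3*g != 0


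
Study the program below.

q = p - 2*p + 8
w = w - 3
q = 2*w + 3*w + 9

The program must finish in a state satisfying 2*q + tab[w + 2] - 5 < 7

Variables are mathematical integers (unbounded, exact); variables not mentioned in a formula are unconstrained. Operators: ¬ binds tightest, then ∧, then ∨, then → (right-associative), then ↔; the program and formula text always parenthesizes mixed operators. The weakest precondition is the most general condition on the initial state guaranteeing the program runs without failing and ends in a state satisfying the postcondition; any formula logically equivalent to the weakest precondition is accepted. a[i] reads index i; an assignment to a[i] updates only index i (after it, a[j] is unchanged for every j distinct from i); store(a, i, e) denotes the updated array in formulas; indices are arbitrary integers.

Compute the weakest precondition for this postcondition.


Working backward. After the program, the postcondition 2*q + tab[w + 2] - 5 < 7 must hold; in canonical form it is tab[w + 2] + 2*q < 12.
Before q := 2*w + 3*w + 9: tab[w + 2] + 10*w < -6
Before w := w - 3: tab[w - 1] + 10*w < 24
Before q := p - 2*p + 8: tab[w - 1] + 10*w < 24
Answer: WP = tab[w - 1] + 10*w < 24


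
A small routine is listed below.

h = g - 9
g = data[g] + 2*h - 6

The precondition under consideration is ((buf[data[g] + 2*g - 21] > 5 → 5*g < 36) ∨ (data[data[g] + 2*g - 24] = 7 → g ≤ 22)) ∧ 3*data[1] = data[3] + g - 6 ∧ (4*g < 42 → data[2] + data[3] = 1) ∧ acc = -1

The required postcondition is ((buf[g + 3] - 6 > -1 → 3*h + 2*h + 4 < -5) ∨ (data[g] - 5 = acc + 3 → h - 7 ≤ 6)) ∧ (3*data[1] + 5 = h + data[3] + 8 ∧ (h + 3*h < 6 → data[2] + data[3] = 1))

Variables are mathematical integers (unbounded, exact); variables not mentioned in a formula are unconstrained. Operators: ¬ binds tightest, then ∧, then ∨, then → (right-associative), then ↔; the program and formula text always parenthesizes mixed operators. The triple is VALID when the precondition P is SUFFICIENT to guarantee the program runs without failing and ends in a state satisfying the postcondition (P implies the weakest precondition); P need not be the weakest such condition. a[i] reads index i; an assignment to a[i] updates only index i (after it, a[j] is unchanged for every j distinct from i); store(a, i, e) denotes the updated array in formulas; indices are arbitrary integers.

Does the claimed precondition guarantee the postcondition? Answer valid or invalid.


Working backward. After the program, the postcondition ((buf[g + 3] - 6 > -1 → 3*h + 2*h + 4 < -5) ∨ (data[g] - 5 = acc + 3 → h - 7 ≤ 6)) ∧ (3*data[1] + 5 = h + data[3] + 8 ∧ (h + 3*h < 6 → data[2] + data[3] = 1)) must hold; in canonical form it is ((buf[g + 3] > 5 → 5*h < -9) ∨ (data[g] = acc + 8 → h ≤ 13)) ∧ 3*data[1] = data[3] + h + 3 ∧ (4*h < 6 → data[2] + data[3] = 1).
Before g := data[g] + 2*h - 6: ((buf[data[g] + 2*h - 3] > 5 → 5*h < -9) ∨ (data[data[g] + 2*h - 6] = acc + 8 → h ≤ 13)) ∧ 3*data[1] = data[3] + h + 3 ∧ (4*h < 6 → data[2] + data[3] = 1)
Before h := g - 9: ((buf[data[g] + 2*g - 21] > 5 → 5*g < 36) ∨ (data[data[g] + 2*g - 24] = acc + 8 → g ≤ 22)) ∧ 3*data[1] = data[3] + g - 6 ∧ (4*g < 42 → data[2] + data[3] = 1)
The weakest precondition is ((buf[data[g] + 2*g - 21] > 5 → 5*g < 36) ∨ (data[data[g] + 2*g - 24] = acc + 8 → g ≤ 22)) ∧ 3*data[1] = data[3] + g - 6 ∧ (4*g < 42 → data[2] + data[3] = 1).
Check whether ((buf[data[g] + 2*g - 21] > 5 → 5*g < 36) ∨ (data[data[g] + 2*g - 24] = 7 → g ≤ 22)) ∧ 3*data[1] = data[3] + g - 6 ∧ (4*g < 42 → data[2] + data[3] = 1) ∧ acc = -1 implies it.
Every state satisfying the precondition satisfies the weakest precondition: the implication holds.
Answer: valid


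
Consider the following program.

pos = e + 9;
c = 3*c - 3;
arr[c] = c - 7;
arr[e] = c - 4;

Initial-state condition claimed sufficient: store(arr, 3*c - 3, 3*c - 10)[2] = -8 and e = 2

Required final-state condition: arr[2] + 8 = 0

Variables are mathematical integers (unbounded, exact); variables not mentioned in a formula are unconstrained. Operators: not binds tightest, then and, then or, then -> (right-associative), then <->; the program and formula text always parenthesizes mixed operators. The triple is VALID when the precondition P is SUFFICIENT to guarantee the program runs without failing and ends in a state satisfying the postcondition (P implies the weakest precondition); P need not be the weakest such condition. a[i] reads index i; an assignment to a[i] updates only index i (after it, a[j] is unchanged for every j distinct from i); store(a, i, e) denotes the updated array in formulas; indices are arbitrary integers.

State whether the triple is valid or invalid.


Working backward. After the program, the postcondition arr[2] + 8 = 0 must hold; in canonical form it is arr[2] = -8.
Before arr[e] := c - 4: store(arr, e, c - 4)[2] = -8
Before arr[c] := c - 7: store(store(arr, c, c - 7), e, c - 4)[2] = -8
Before c := 3*c - 3: store(store(arr, 3*c - 3, 3*c - 10), e, 3*c - 7)[2] = -8
Before pos := e + 9: store(store(arr, 3*c - 3, 3*c - 10), e, 3*c - 7)[2] = -8
The weakest precondition is store(store(arr, 3*c - 3, 3*c - 10), e, 3*c - 7)[2] = -8.
Check whether store(arr, 3*c - 3, 3*c - 10)[2] = -8 and e = 2 implies it.
Countermodel: at the initial state arr = {[-3] = 3, [2] = -8, elsewhere 3}, c = 0, e = 2, the precondition holds but the weakest precondition fails.
Answer: invalid


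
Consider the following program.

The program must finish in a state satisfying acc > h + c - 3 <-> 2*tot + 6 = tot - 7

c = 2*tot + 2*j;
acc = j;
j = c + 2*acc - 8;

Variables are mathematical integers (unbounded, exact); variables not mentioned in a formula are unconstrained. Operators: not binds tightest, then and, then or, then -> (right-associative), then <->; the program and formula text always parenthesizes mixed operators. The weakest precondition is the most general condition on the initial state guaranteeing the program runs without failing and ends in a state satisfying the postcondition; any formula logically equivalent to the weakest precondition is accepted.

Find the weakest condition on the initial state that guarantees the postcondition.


Working backward. After the program, the postcondition acc > h + c - 3 <-> 2*tot + 6 = tot - 7 must hold; in canonical form it is acc > c + h - 3 <-> tot = -13.
Before j := c + 2*acc - 8: acc > c + h - 3 <-> tot = -13
Before acc := j: j > c + h - 3 <-> tot = -13
Before c := 2*tot + 2*j: h + j + 2*tot < 3 <-> tot = -13
Answer: WP = h + j + 2*tot < 3 <-> tot = -13


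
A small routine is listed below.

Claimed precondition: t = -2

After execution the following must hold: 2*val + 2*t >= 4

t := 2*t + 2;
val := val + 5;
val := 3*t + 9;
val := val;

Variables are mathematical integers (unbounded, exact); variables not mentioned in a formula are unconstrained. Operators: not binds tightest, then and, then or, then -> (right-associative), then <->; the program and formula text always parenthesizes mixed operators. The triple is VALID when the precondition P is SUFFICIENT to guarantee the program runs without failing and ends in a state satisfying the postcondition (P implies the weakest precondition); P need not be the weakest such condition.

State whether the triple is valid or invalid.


Working backward. After the program, the postcondition 2*val + 2*t >= 4 must hold; in canonical form it is 2*t + 2*val >= 4.
Before val := val: 2*t + 2*val >= 4
Before val := 3*t + 9: 8*t >= -14
Before val := val + 5: 8*t >= -14
Before t := 2*t + 2: 16*t >= -30
The weakest precondition is 16*t >= -30.
Check whether t = -2 implies it.
Countermodel: at the initial state t = -2, the precondition holds but the weakest precondition fails.
Answer: invalid


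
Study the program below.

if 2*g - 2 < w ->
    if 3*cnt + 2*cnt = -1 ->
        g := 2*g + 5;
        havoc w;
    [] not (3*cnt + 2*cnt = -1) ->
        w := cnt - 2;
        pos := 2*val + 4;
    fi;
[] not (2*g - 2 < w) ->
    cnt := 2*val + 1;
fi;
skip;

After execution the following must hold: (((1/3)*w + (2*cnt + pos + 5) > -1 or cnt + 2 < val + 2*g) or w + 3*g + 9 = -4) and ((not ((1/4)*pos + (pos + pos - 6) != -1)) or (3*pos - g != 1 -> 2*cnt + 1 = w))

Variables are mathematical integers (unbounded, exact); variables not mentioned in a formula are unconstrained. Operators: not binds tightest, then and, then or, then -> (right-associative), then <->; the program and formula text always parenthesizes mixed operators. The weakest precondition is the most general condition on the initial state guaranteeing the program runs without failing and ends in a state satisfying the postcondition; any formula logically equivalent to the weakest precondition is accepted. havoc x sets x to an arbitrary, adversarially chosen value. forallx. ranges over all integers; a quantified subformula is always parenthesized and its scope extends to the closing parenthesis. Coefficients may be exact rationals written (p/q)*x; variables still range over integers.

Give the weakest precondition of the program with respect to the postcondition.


Working backward. After the program, the postcondition (((1/3)*w + (2*cnt + pos + 5) > -1 or cnt + 2 < val + 2*g) or w + 3*g + 9 = -4) and ((not ((1/4)*pos + (pos + pos - 6) != -1)) or (3*pos - g != 1 -> 2*cnt + 1 = w)) must hold; in canonical form it is (2*cnt + pos + (1/3)*w > -6 or cnt < 2*g + val - 2 or 3*g + w = -13) and ((not ((9/4)*pos != 5)) or (3*pos != g + 1 -> 2*cnt = w - 1)).
Before skip: (2*cnt + pos + (1/3)*w > -6 or cnt < 2*g + val - 2 or 3*g + w = -13) and ((not ((9/4)*pos != 5)) or (3*pos != g + 1 -> 2*cnt = w - 1))
Then branch requires (5*cnt = -1 -> (forall w_1. ((2*cnt + pos + (1/3)*w_1 > -6 or cnt < 4*g + val + 8 or 6*g + w_1 = -28) and ((not ((9/4)*pos != 5)) or (3*pos != 2*g + 6 -> 2*cnt = w_1 - 1))))) and ((not (5*cnt = -1)) -> (((7/3)*cnt + 2*val > -28/3 or cnt < 2*g + val - 2 or cnt + 3*g = -11) and ((not ((9/2)*val != -4)) or (6*val != g - 11 -> cnt = -3)))); else branch requires (pos + 4*val + (1/3)*w > -8 or val < 2*g - 3 or 3*g + w = -13) and ((not ((9/4)*pos != 5)) or (3*pos != g + 1 -> 4*val = w - 3)).
Before the if: (2*g < w + 2 -> ((5*cnt = -1 -> (forall w_1. ((2*cnt + pos + (1/3)*w_1 > -6 or cnt < 4*g + val + 8 or 6*g + w_1 = -28) and ((not ((9/4)*pos != 5)) or (3*pos != 2*g + 6 -> 2*cnt = w_1 - 1))))) and ((not (5*cnt = -1)) -> (((7/3)*cnt + 2*val > -28/3 or cnt < 2*g + val - 2 or cnt + 3*g = -11) and ((not ((9/2)*val != -4)) or (6*val != g - 11 -> cnt = -3)))))) and ((not (2*g < w + 2)) -> ((pos + 4*val + (1/3)*w > -8 or val < 2*g - 3 or 3*g + w = -13) and ((not ((9/4)*pos != 5)) or (3*pos != g + 1 -> 4*val = w - 3))))
Answer: WP = (2*g < w + 2 -> ((5*cnt = -1 -> (forall w_1. ((2*cnt + pos + (1/3)*w_1 > -6 or cnt < 4*g + val + 8 or 6*g + w_1 = -28) and ((not ((9/4)*pos != 5)) or (3*pos != 2*g + 6 -> 2*cnt = w_1 - 1))))) and ((not (5*cnt = -1)) -> (((7/3)*cnt + 2*val > -28/3 or cnt < 2*g + val - 2 or cnt + 3*g = -11) and ((not ((9/2)*val != -4)) or (6*val != g - 11 -> cnt = -3)))))) and ((not (2*g < w + 2)) -> ((pos + 4*val + (1/3)*w > -8 or val < 2*g - 3 or 3*g + w = -13) and ((not ((9/4)*pos != 5)) or (3*pos != g + 1 -> 4*val = w - 3))))


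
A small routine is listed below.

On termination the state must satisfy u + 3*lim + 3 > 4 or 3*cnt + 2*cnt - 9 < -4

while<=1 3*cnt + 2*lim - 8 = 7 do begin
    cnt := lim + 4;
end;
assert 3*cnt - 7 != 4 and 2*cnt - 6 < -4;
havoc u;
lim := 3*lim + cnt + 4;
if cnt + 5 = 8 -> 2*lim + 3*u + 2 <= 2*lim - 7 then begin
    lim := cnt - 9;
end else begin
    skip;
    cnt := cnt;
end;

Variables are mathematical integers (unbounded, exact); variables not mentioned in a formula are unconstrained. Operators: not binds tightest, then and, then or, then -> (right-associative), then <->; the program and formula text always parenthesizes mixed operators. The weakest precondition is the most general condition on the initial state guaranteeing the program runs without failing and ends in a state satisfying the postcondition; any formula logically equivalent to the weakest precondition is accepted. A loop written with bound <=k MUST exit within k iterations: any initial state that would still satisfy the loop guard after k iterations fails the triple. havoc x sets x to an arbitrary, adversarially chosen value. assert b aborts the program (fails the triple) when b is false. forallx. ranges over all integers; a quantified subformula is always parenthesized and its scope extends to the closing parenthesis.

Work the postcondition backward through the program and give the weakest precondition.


Working backward. After the program, the postcondition u + 3*lim + 3 > 4 or 3*cnt + 2*cnt - 9 < -4 must hold; in canonical form it is 3*lim + u > 1 or 5*cnt < 5.
Then branch requires 3*cnt + u > 28 or 5*cnt < 5; else branch requires 3*lim + u > 1 or 5*cnt < 5.
Before the if: ((cnt = 3 -> 3*u <= -9) -> (3*cnt + u > 28 or 5*cnt < 5)) and ((not (cnt = 3 -> 3*u <= -9)) -> (3*lim + u > 1 or 5*cnt < 5))
Before lim := 3*lim + cnt + 4: ((cnt = 3 -> 3*u <= -9) -> (3*cnt + u > 28 or 5*cnt < 5)) and ((not (cnt = 3 -> 3*u <= -9)) -> (3*cnt + 9*lim + u > -11 or 5*cnt < 5))
Before havoc u: forall u_1. (((cnt = 3 -> 3*u_1 <= -9) -> (3*cnt + u_1 > 28 or 5*cnt < 5)) and ((not (cnt = 3 -> 3*u_1 <= -9)) -> (3*cnt + 9*lim + u_1 > -11 or 5*cnt < 5)))
Before assert 3*cnt - 7 != 4 and 2*cnt - 6 < -4: 3*cnt != 11 and 2*cnt < 2 and (forall u_1. (((cnt = 3 -> 3*u_1 <= -9) -> (3*cnt + u_1 > 28 or 5*cnt < 5)) and ((not (cnt = 3 -> 3*u_1 <= -9)) -> (3*cnt + 9*lim + u_1 > -11 or 5*cnt < 5))))
Before the loop (bound <=1), unroll the exhaustion recursion (WP_0 = exit-now case; WP_j = one more guarded iteration, up to j = 1):
  WP_0: (not (3*cnt + 2*lim = 15)) and 3*cnt != 11 and 2*cnt < 2 and (forall u_1. (((cnt = 3 -> 3*u_1 <= -9) -> (3*cnt + u_1 > 28 or 5*cnt < 5)) and ((not (cnt = 3 -> 3*u_1 <= -9)) -> (3*cnt + 9*lim + u_1 > -11 or 5*cnt < 5))))
  WP_1: (3*cnt + 2*lim = 15 -> ((not (5*lim = 3)) and 3*lim != -1 and 2*lim < -6 and (forall u_1. (((lim = -1 -> 3*u_1 <= -9) -> (3*lim + u_1 > 16 or 5*lim < -15)) and ((not (lim = -1 -> 3*u_1 <= -9)) -> (12*lim + u_1 > -23 or 5*lim < -15)))))) and ((not (3*cnt + 2*lim = 15)) -> (3*cnt != 11 and 2*cnt < 2 and (forall u_1. (((cnt = 3 -> 3*u_1 <= -9) -> (3*cnt + u_1 > 28 or 5*cnt < 5)) and ((not (cnt = 3 -> 3*u_1 <= -9)) -> (3*cnt + 9*lim + u_1 > -11 or 5*cnt < 5))))))
So before the loop: (3*cnt + 2*lim = 15 -> ((not (5*lim = 3)) and 3*lim != -1 and 2*lim < -6 and (forall u_1. (((lim = -1 -> 3*u_1 <= -9) -> (3*lim + u_1 > 16 or 5*lim < -15)) and ((not (lim = -1 -> 3*u_1 <= -9)) -> (12*lim + u_1 > -23 or 5*lim < -15)))))) and ((not (3*cnt + 2*lim = 15)) -> (3*cnt != 11 and 2*cnt < 2 and (forall u_1. (((cnt = 3 -> 3*u_1 <= -9) -> (3*cnt + u_1 > 28 or 5*cnt < 5)) and ((not (cnt = 3 -> 3*u_1 <= -9)) -> (3*cnt + 9*lim + u_1 > -11 or 5*cnt < 5))))))
Answer: WP = (3*cnt + 2*lim = 15 -> ((not (5*lim = 3)) and 3*lim != -1 and 2*lim < -6 and (forall u_1. (((lim = -1 -> 3*u_1 <= -9) -> (3*lim + u_1 > 16 or 5*lim < -15)) and ((not (lim = -1 -> 3*u_1 <= -9)) -> (12*lim + u_1 > -23 or 5*lim < -15)))))) and ((not (3*cnt + 2*lim = 15)) -> (3*cnt != 11 and 2*cnt < 2 and (forall u_1. (((cnt = 3 -> 3*u_1 <= -9) -> (3*cnt + u_1 > 28 or 5*cnt < 5)) and ((not (cnt = 3 -> 3*u_1 <= -9)) -> (3*cnt + 9*lim + u_1 > -11 or 5*cnt < 5))))))


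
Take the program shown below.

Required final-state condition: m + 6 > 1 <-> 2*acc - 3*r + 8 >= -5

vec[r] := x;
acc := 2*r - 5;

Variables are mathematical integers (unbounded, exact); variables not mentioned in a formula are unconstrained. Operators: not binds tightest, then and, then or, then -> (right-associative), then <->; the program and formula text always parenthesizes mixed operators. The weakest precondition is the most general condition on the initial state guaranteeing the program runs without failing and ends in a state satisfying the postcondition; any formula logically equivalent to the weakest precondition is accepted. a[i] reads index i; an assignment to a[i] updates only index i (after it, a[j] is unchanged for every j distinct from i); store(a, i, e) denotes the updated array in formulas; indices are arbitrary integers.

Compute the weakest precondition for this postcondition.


Working backward. After the program, the postcondition m + 6 > 1 <-> 2*acc - 3*r + 8 >= -5 must hold; in canonical form it is m > -5 <-> 2*acc >= 3*r - 13.
Before acc := 2*r - 5: m > -5 <-> r >= -3
Before vec[r] := x: m > -5 <-> r >= -3
Answer: WP = m > -5 <-> r >= -3


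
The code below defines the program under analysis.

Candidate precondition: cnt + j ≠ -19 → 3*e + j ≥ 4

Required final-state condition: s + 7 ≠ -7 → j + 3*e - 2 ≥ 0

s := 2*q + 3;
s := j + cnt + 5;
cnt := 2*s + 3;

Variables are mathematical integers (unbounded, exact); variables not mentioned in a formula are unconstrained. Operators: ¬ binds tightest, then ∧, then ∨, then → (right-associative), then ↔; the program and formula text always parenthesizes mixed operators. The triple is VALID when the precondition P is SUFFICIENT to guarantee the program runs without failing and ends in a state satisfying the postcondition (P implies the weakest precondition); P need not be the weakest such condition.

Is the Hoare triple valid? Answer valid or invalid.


Working backward. After the program, the postcondition s + 7 ≠ -7 → j + 3*e - 2 ≥ 0 must hold; in canonical form it is s ≠ -14 → 3*e + j ≥ 2.
Before cnt := 2*s + 3: s ≠ -14 → 3*e + j ≥ 2
Before s := j + cnt + 5: cnt + j ≠ -19 → 3*e + j ≥ 2
Before s := 2*q + 3: cnt + j ≠ -19 → 3*e + j ≥ 2
The weakest precondition is cnt + j ≠ -19 → 3*e + j ≥ 2.
Check whether cnt + j ≠ -19 → 3*e + j ≥ 4 implies it.
Every state satisfying the precondition satisfies the weakest precondition: the implication holds.
Answer: valid


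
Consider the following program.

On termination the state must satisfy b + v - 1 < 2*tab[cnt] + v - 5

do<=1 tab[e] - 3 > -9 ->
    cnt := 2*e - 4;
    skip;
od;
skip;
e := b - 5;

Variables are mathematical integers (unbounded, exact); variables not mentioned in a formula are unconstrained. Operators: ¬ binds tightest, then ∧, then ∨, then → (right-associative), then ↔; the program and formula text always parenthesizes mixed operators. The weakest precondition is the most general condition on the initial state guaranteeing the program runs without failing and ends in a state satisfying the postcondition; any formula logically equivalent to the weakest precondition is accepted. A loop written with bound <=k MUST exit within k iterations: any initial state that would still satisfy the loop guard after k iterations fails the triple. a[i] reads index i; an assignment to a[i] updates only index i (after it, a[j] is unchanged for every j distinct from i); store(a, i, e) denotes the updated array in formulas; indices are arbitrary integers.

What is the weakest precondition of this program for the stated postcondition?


Working backward. After the program, the postcondition b + v - 1 < 2*tab[cnt] + v - 5 must hold; in canonical form it is b < 2*tab[cnt] - 4.
Before e := b - 5: b < 2*tab[cnt] - 4
Before skip: b < 2*tab[cnt] - 4
Before the loop (bound <=1), unroll the exhaustion recursion (WP_0 = exit-now case; WP_j = one more guarded iteration, up to j = 1):
  WP_0: (¬(tab[e] > -6)) ∧ b < 2*tab[cnt] - 4
  WP_1: (tab[e] > -6 → ((¬(tab[e] > -6)) ∧ b < 2*tab[2*e - 4] - 4)) ∧ ((¬(tab[e] > -6)) → b < 2*tab[cnt] - 4)
So before the loop: (tab[e] > -6 → ((¬(tab[e] > -6)) ∧ b < 2*tab[2*e - 4] - 4)) ∧ ((¬(tab[e] > -6)) → b < 2*tab[cnt] - 4)
Answer: WP = (tab[e] > -6 → ((¬(tab[e] > -6)) ∧ b < 2*tab[2*e - 4] - 4)) ∧ ((¬(tab[e] > -6)) → b < 2*tab[cnt] - 4)


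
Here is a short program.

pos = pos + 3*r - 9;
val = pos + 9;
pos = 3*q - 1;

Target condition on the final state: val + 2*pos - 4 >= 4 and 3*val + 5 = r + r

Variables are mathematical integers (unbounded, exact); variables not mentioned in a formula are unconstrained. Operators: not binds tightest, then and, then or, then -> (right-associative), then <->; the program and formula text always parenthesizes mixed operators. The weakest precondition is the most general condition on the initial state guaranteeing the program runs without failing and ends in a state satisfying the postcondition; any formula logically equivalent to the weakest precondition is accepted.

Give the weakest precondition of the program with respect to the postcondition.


Working backward. After the program, the postcondition val + 2*pos - 4 >= 4 and 3*val + 5 = r + r must hold; in canonical form it is 2*pos + val >= 8 and 3*val = 2*r - 5.
Before pos := 3*q - 1: 6*q + val >= 10 and 3*val = 2*r - 5
Before val := pos + 9: pos + 6*q >= 1 and 3*pos = 2*r - 32
Before pos := pos + 3*r - 9: pos + 6*q + 3*r >= 10 and 3*pos + 7*r = -5
Answer: WP = pos + 6*q + 3*r >= 10 and 3*pos + 7*r = -5


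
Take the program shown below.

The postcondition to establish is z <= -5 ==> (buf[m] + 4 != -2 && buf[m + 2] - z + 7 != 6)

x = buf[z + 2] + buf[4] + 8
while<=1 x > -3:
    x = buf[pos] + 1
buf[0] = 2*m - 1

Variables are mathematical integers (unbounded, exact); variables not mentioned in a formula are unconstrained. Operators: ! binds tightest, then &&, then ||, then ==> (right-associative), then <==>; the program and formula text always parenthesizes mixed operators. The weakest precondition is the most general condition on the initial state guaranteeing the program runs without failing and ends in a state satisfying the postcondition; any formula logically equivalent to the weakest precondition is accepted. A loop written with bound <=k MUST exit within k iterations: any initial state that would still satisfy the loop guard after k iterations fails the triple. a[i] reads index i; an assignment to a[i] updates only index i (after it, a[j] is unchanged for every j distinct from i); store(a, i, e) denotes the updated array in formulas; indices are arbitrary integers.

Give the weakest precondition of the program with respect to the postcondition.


Working backward. After the program, the postcondition z <= -5 ==> (buf[m] + 4 != -2 && buf[m + 2] - z + 7 != 6) must hold; in canonical form it is z <= -5 ==> (buf[m] != -6 && buf[m + 2] != z - 1).
Before buf[0] := 2*m - 1: z <= -5 ==> (store(buf, 0, 2*m - 1)[m] != -6 && store(buf, 0, 2*m - 1)[m + 2] != z - 1)
Before the loop (bound <=1), unroll the exhaustion recursion (WP_0 = exit-now case; WP_j = one more guarded iteration, up to j = 1):
  WP_0: (!(x > -3)) && (z <= -5 ==> (store(buf, 0, 2*m - 1)[m] != -6 && store(buf, 0, 2*m - 1)[m + 2] != z - 1))
  WP_1: (x > -3 ==> ((!(buf[pos] > -4)) && (z <= -5 ==> (store(buf, 0, 2*m - 1)[m] != -6 && store(buf, 0, 2*m - 1)[m + 2] != z - 1)))) && ((!(x > -3)) ==> (z <= -5 ==> (store(buf, 0, 2*m - 1)[m] != -6 && store(buf, 0, 2*m - 1)[m + 2] != z - 1)))
So before the loop: (x > -3 ==> ((!(buf[pos] > -4)) && (z <= -5 ==> (store(buf, 0, 2*m - 1)[m] != -6 && store(buf, 0, 2*m - 1)[m + 2] != z - 1)))) && ((!(x > -3)) ==> (z <= -5 ==> (store(buf, 0, 2*m - 1)[m] != -6 && store(buf, 0, 2*m - 1)[m + 2] != z - 1)))
Before x := buf[z + 2] + buf[4] + 8: (buf[z + 2] + buf[4] > -11 ==> ((!(buf[pos] > -4)) && (z <= -5 ==> (store(buf, 0, 2*m - 1)[m] != -6 && store(buf, 0, 2*m - 1)[m + 2] != z - 1)))) && ((!(buf[z + 2] + buf[4] > -11)) ==> (z <= -5 ==> (store(buf, 0, 2*m - 1)[m] != -6 && store(buf, 0, 2*m - 1)[m + 2] != z - 1)))
Answer: WP = (buf[z + 2] + buf[4] > -11 ==> ((!(buf[pos] > -4)) && (z <= -5 ==> (store(buf, 0, 2*m - 1)[m] != -6 && store(buf, 0, 2*m - 1)[m + 2] != z - 1)))) && ((!(buf[z + 2] + buf[4] > -11)) ==> (z <= -5 ==> (store(buf, 0, 2*m - 1)[m] != -6 && store(buf, 0, 2*m - 1)[m + 2] != z - 1)))


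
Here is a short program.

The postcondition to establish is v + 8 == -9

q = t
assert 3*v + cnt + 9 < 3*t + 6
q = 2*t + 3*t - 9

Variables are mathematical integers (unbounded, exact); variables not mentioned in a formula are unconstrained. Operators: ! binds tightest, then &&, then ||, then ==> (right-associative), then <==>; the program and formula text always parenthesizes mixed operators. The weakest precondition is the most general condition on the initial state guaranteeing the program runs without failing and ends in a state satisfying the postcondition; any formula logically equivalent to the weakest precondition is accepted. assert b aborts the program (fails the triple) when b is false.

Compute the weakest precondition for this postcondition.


Working backward. After the program, the postcondition v + 8 == -9 must hold; in canonical form it is v == -17.
Before q := 2*t + 3*t - 9: v == -17
Before assert 3*v + cnt + 9 < 3*t + 6: cnt + 3*v < 3*t - 3 && v == -17
Before q := t: cnt + 3*v < 3*t - 3 && v == -17
Answer: WP = cnt + 3*v < 3*t - 3 && v == -17


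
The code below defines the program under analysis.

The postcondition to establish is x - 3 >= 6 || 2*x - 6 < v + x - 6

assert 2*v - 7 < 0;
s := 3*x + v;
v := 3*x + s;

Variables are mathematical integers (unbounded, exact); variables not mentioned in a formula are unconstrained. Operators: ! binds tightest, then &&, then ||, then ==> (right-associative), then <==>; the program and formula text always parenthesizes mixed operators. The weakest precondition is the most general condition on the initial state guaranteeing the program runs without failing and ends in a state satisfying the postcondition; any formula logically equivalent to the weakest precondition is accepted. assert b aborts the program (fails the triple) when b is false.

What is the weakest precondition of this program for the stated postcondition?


Working backward. After the program, the postcondition x - 3 >= 6 || 2*x - 6 < v + x - 6 must hold; in canonical form it is x >= 9 || x < v.
Before v := 3*x + s: x >= 9 || s + 2*x > 0
Before s := 3*x + v: x >= 9 || v + 5*x > 0
Before assert 2*v - 7 < 0: 2*v < 7 && (x >= 9 || v + 5*x > 0)
Answer: WP = 2*v < 7 && (x >= 9 || v + 5*x > 0)


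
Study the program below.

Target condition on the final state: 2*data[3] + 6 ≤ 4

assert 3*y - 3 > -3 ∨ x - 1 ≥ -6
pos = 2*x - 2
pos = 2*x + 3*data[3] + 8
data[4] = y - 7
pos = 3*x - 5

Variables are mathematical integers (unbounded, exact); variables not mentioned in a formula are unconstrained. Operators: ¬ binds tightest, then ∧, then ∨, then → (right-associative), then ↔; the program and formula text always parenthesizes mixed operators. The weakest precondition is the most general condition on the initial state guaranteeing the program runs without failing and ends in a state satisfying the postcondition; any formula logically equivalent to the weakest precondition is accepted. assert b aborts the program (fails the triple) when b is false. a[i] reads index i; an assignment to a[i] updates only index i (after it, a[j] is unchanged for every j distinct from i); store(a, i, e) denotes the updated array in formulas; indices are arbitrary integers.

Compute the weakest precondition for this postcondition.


Working backward. After the program, the postcondition 2*data[3] + 6 ≤ 4 must hold; in canonical form it is 2*data[3] ≤ -2.
Before pos := 3*x - 5: 2*data[3] ≤ -2
Before data[4] := y - 7: 2*data[3] ≤ -2
Before pos := 2*x + 3*data[3] + 8: 2*data[3] ≤ -2
Before pos := 2*x - 2: 2*data[3] ≤ -2
Before assert 3*y - 3 > -3 ∨ x - 1 ≥ -6: (3*y > 0 ∨ x ≥ -5) ∧ 2*data[3] ≤ -2
Answer: WP = (3*y > 0 ∨ x ≥ -5) ∧ 2*data[3] ≤ -2


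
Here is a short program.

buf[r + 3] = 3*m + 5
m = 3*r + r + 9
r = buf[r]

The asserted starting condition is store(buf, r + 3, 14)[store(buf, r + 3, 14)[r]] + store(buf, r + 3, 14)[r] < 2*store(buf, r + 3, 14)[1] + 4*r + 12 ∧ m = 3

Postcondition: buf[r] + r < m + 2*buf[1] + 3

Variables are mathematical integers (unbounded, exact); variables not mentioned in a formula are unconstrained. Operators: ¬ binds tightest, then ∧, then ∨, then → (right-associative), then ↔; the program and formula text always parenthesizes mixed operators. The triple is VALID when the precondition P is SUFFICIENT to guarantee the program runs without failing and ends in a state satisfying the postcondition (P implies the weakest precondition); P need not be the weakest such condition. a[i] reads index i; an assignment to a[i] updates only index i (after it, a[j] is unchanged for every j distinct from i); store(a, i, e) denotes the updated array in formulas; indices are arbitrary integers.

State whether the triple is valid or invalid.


Working backward. After the program, the postcondition buf[r] + r < m + 2*buf[1] + 3 must hold; in canonical form it is buf[r] + r < 2*buf[1] + m + 3.
Before r := buf[r]: buf[buf[r]] + buf[r] < 2*buf[1] + m + 3
Before m := 3*r + r + 9: buf[buf[r]] + buf[r] < 2*buf[1] + 4*r + 12
Before buf[r + 3] := 3*m + 5: store(buf, r + 3, 3*m + 5)[store(buf, r + 3, 3*m + 5)[r]] + store(buf, r + 3, 3*m + 5)[r] < 2*store(buf, r + 3, 3*m + 5)[1] + 4*r + 12
The weakest precondition is store(buf, r + 3, 3*m + 5)[store(buf, r + 3, 3*m + 5)[r]] + store(buf, r + 3, 3*m + 5)[r] < 2*store(buf, r + 3, 3*m + 5)[1] + 4*r + 12.
Check whether store(buf, r + 3, 14)[store(buf, r + 3, 14)[r]] + store(buf, r + 3, 14)[r] < 2*store(buf, r + 3, 14)[1] + 4*r + 12 ∧ m = 3 implies it.
Every state satisfying the precondition satisfies the weakest precondition: the implication holds.
Answer: valid


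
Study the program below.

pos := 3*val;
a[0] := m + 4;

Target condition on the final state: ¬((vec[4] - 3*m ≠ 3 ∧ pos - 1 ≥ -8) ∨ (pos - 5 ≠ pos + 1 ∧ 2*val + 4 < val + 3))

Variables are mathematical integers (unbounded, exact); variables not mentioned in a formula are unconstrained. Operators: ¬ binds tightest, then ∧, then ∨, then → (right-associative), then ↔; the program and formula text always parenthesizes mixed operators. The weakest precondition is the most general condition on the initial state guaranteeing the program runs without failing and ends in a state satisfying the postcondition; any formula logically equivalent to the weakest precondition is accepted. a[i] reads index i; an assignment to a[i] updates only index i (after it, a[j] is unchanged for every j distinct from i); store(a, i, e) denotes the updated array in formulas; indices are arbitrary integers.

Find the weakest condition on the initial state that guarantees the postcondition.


Working backward. After the program, the postcondition ¬((vec[4] - 3*m ≠ 3 ∧ pos - 1 ≥ -8) ∨ (pos - 5 ≠ pos + 1 ∧ 2*val + 4 < val + 3)) must hold; in canonical form it is ¬((vec[4] ≠ 3*m + 3 ∧ pos ≥ -7) ∨ val < -1).
Before a[0] := m + 4: ¬((vec[4] ≠ 3*m + 3 ∧ pos ≥ -7) ∨ val < -1)
Before pos := 3*val: ¬((vec[4] ≠ 3*m + 3 ∧ 3*val ≥ -7) ∨ val < -1)
Answer: WP = ¬((vec[4] ≠ 3*m + 3 ∧ 3*val ≥ -7) ∨ val < -1)


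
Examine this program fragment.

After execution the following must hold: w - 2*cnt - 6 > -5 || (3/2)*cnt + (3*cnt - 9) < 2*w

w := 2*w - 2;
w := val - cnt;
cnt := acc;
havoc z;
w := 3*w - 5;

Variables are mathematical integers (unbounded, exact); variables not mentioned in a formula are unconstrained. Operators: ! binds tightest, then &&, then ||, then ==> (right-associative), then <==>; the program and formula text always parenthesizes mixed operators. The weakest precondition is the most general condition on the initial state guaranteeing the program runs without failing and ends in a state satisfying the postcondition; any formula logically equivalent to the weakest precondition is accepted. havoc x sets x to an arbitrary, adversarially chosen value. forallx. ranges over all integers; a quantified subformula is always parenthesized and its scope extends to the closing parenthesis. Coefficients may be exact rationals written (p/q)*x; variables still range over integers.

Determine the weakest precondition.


Working backward. After the program, the postcondition w - 2*cnt - 6 > -5 || (3/2)*cnt + (3*cnt - 9) < 2*w must hold; in canonical form it is w > 2*cnt + 1 || (9/2)*cnt < 2*w + 9.
Before w := 3*w - 5: 3*w > 2*cnt + 6 || (9/2)*cnt < 6*w - 1
Before havoc z: 3*w > 2*cnt + 6 || (9/2)*cnt < 6*w - 1
Before cnt := acc: 3*w > 2*acc + 6 || (9/2)*acc < 6*w - 1
Before w := val - cnt: 3*val > 2*acc + 3*cnt + 6 || (9/2)*acc + 6*cnt < 6*val - 1
Before w := 2*w - 2: 3*val > 2*acc + 3*cnt + 6 || (9/2)*acc + 6*cnt < 6*val - 1
Answer: WP = 3*val > 2*acc + 3*cnt + 6 || (9/2)*acc + 6*cnt < 6*val - 1


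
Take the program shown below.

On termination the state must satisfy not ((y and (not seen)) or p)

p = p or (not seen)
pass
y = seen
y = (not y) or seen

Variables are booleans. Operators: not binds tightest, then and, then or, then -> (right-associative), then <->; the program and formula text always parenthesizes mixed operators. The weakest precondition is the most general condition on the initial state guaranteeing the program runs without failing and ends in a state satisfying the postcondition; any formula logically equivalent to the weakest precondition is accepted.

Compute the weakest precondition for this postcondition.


Working backward. After the program, not ((y and (not seen)) or p) must hold.
Before y := (not y) or seen: not ((((not y) or seen) and (not seen)) or p)
Before y := seen: not ((not seen) or p)
Before skip: not ((not seen) or p)
Before p := p or (not seen): not ((not seen) or p)
Answer: WP = not ((not seen) or p)


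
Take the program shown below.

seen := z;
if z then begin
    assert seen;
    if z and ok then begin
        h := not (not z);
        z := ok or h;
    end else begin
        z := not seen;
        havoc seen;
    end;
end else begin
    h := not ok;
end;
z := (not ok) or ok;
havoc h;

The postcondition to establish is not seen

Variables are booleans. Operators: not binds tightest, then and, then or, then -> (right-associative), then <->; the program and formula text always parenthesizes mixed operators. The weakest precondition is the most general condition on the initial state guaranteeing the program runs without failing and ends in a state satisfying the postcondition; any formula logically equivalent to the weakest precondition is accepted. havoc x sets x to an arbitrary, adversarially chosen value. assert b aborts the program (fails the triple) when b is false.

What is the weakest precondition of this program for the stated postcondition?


Working backward. After the program, not seen must hold.
Before havoc h: not seen
Before z := (not ok) or ok: not seen
Then branch requires seen and ((z and ok) -> (not seen)) and z and ok; else branch requires not seen.
Before the if: (z -> (seen and ((z and ok) -> (not seen)) and z and ok)) and ((not z) -> (not seen))
Before seen := z: z -> (z and ((z and ok) -> (not z)) and ok)
Answer: WP = z -> (z and ((z and ok) -> (not z)) and ok)


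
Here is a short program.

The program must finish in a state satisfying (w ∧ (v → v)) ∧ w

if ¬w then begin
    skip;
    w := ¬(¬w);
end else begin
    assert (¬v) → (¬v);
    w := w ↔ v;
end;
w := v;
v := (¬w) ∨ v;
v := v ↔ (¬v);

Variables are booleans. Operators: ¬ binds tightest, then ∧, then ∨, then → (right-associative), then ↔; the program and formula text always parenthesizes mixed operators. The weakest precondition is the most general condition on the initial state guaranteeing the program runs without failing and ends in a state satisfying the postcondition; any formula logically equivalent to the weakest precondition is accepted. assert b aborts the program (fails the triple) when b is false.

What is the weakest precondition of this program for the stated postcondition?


Working backward. After the program, the postcondition (w ∧ (v → v)) ∧ w must hold; in canonical form it is w.
Before v := v ↔ (¬v): w
Before v := (¬w) ∨ v: w
Before w := v: v
Then branch requires v; else branch requires v.
Before the if: ((¬w) → v) ∧ (w → v)
Answer: WP = ((¬w) → v) ∧ (w → v)


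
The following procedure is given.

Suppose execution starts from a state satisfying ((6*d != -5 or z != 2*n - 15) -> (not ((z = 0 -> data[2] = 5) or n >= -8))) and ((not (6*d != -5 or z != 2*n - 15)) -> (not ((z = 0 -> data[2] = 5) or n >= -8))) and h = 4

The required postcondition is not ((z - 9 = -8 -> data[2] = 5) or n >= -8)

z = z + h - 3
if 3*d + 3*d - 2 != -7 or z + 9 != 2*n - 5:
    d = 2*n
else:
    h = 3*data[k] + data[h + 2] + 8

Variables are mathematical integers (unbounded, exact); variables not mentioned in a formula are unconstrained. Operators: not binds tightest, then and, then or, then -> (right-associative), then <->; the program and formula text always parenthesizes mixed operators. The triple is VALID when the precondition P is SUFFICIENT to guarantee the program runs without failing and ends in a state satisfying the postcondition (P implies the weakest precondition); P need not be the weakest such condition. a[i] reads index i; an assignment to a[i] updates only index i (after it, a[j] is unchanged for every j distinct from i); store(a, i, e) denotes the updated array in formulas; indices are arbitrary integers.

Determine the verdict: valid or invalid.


Working backward. After the program, the postcondition not ((z - 9 = -8 -> data[2] = 5) or n >= -8) must hold; in canonical form it is not ((z = 1 -> data[2] = 5) or n >= -8).
Then branch requires not ((z = 1 -> data[2] = 5) or n >= -8); else branch requires not ((z = 1 -> data[2] = 5) or n >= -8).
Before the if: ((6*d != -5 or z != 2*n - 14) -> (not ((z = 1 -> data[2] = 5) or n >= -8))) and ((not (6*d != -5 or z != 2*n - 14)) -> (not ((z = 1 -> data[2] = 5) or n >= -8)))
Before z := z + h - 3: ((6*d != -5 or h + z != 2*n - 11) -> (not ((h + z = 4 -> data[2] = 5) or n >= -8))) and ((not (6*d != -5 or h + z != 2*n - 11)) -> (not ((h + z = 4 -> data[2] = 5) or n >= -8)))
The weakest precondition is ((6*d != -5 or h + z != 2*n - 11) -> (not ((h + z = 4 -> data[2] = 5) or n >= -8))) and ((not (6*d != -5 or h + z != 2*n - 11)) -> (not ((h + z = 4 -> data[2] = 5) or n >= -8))).
Check whether ((6*d != -5 or z != 2*n - 15) -> (not ((z = 0 -> data[2] = 5) or n >= -8))) and ((not (6*d != -5 or z != 2*n - 15)) -> (not ((z = 0 -> data[2] = 5) or n >= -8))) and h = 4 implies it.
Every state satisfying the precondition satisfies the weakest precondition: the implication holds.
Answer: valid


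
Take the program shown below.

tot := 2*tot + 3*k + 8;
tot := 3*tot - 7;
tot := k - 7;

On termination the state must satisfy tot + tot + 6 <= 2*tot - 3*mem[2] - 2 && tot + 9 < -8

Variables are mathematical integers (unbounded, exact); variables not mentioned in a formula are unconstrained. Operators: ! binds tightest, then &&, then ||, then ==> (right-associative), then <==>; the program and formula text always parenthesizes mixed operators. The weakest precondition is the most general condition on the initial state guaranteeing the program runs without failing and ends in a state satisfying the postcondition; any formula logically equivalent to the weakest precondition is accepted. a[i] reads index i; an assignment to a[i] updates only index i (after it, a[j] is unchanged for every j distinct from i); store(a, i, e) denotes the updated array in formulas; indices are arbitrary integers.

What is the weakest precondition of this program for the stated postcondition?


Working backward. After the program, the postcondition tot + tot + 6 <= 2*tot - 3*mem[2] - 2 && tot + 9 < -8 must hold; in canonical form it is 3*mem[2] <= -8 && tot < -17.
Before tot := k - 7: 3*mem[2] <= -8 && k < -10
Before tot := 3*tot - 7: 3*mem[2] <= -8 && k < -10
Before tot := 2*tot + 3*k + 8: 3*mem[2] <= -8 && k < -10
Answer: WP = 3*mem[2] <= -8 && k < -10
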